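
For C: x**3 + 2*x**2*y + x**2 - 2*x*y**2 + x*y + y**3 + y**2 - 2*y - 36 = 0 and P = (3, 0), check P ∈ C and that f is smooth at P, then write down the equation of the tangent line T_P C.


Tangent line at P: 33*x + 19*y - 99 = 0.

Step 1: f(3, 0) = 0, so P lies on C.
Step 2: partial derivatives
  f_x(x, y) = 3*x**2 + 4*x*y + 2*x - 2*y**2 + y, f_y(x, y) = 2*x**2 - 4*x*y + x + 3*y**2 + 2*y - 2.
  f_x(P) = 33, f_y(P) = 19 (gradient nonzero, so P is smooth).
Step 3: tangent line at P: 33·(x − 3) + 19·(y − 0) = 0.
Expanding: 33*x + 19*y - 99 = 0.


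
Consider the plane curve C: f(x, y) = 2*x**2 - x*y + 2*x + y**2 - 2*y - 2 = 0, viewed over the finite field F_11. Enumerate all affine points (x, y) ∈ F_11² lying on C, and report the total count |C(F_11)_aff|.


Affine F_11-points: {(0, 6), (0, 7), (1, 1), (1, 2), (2, 6), (2, 9), (3, 0), (3, 5), (4, 1), (4, 5), (5, 8), (5, 10), (6, 4), (7, 0), (7, 9), (8, 3), (8, 7), (9, 3), (9, 8), (10, 2), (10, 10)}; count = 21.

For each of the 121 pairs (x, y) ∈ F_11², evaluate f(x, y) mod 11. Record the zeros.
  x = 0: [0↦9, 1↦8, 2↦9, 3↦1, 4↦6, 5↦2, 6↦0, 7↦0, 8↦2, 9↦6, 10↦1]  zeros at y ∈ {6, 7}
  x = 1: [0↦2, 1↦0, 2↦0, 3↦2, 4↦6, 5↦1, 6↦9, 7↦8, 8↦9, 9↦1, 10↦6]  zeros at y ∈ {1, 2}
  x = 2: [0↦10, 1↦7, 2↦6, 3↦7, 4↦10, 5↦4, 6↦0, 7↦9, 8↦9, 9↦0, 10↦4]  zeros at y ∈ {6, 9}
  x = 3: [0↦0, 1↦7, 2↦5, 3↦5, 4↦7, 5↦0, 6↦6, 7↦3, 8↦2, 9↦3, 10↦6]  zeros at y ∈ {0, 5}
  x = 4: [0↦5, 1↦0, 2↦8, 3↦7, 4↦8, 5↦0, 6↦5, 7↦1, 8↦10, 9↦10, 10↦1]  zeros at y ∈ {1, 5}
  x = 5: [0↦3, 1↦8, 2↦4, 3↦2, 4↦2, 5↦4, 6↦8, 7↦3, 8↦0, 9↦10, 10↦0]  zeros at y ∈ {8, 10}
  x = 6: [0↦5, 1↦9, 2↦4, 3↦1, 4↦0, 5↦1, 6↦4, 7↦9, 8↦5, 9↦3, 10↦3]  zeros at y ∈ {4}
  x = 7: [0↦0, 1↦3, 2↦8, 3↦4, 4↦2, 5↦2, 6↦4, 7↦8, 8↦3, 9↦0, 10↦10]  zeros at y ∈ {0, 9}
  x = 8: [0↦10, 1↦1, 2↦5, 3↦0, 4↦8, 5↦7, 6↦8, 7↦0, 8↦5, 9↦1, 10↦10]  zeros at y ∈ {3, 7}
  x = 9: [0↦2, 1↦3, 2↦6, 3↦0, 4↦7, 5↦5, 6↦5, 7↦7, 8↦0, 9↦6, 10↦3]  zeros at y ∈ {3, 8}
  x = 10: [0↦9, 1↦9, 2↦0, 3↦4, 4↦10, 5↦7, 6↦6, 7↦7, 8↦10, 9↦4, 10↦0]  zeros at y ∈ {2, 10}
Collecting zeros: affine points = {(0, 6), (0, 7), (1, 1), (1, 2), (2, 6), (2, 9), (3, 0), (3, 5), (4, 1), (4, 5), (5, 8), (5, 10), (6, 4), (7, 0), (7, 9), (8, 3), (8, 7), (9, 3), (9, 8), (10, 2), (10, 10)}.
Total count |C(F_11)_aff| = 21.


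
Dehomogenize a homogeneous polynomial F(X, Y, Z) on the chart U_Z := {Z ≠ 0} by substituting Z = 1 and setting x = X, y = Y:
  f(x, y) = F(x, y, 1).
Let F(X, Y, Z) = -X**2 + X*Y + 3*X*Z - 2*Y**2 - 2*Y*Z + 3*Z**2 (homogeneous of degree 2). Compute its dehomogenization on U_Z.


f(x, y) = -x**2 + x*y + 3*x - 2*y**2 - 2*y + 3

On U_Z we set Z = 1. Each monomial c·X^i·Y^j·Z^k in F becomes c·x^i·y^j·1^k = c·x^i·y^j.
Substituting Z = 1: F(X, Y, 1) = -x**2 + x*y + 3*x - 2*y**2 - 2*y + 3.
Note: deg(f) ≤ deg(F) = 2; strict inequality happens when F is divisible by Z (lost terms).


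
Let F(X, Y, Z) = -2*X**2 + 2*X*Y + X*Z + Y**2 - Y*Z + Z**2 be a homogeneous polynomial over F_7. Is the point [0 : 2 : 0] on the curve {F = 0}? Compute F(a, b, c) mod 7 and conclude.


F(0,2,0) ≡ 4 (mod 7); P is NOT on the curve.

Evaluate F(0, 2, 0) term-by-term (mod 7).
  -2*X**2 ↦ -2·0·1·1 = 0
  2*X*Y ↦ 2·0·2·1 = 0
  X*Z ↦ 1·0·1·0 = 0
  Y**2 ↦ 1·1·4·1 = 4
  -Y*Z ↦ -1·1·2·0 = 0
  Z**2 ↦ 1·1·1·0 = 0
Sum: F(0, 2, 0) = (0) + (0) + (0) + (4) + (0) + (0) = 4.
Reducing mod 7: 4 ≡ 4 (mod 7).
Since F(a, b, c) ≡ 4 ≠ 0 (mod 7), P does NOT lie on the curve.


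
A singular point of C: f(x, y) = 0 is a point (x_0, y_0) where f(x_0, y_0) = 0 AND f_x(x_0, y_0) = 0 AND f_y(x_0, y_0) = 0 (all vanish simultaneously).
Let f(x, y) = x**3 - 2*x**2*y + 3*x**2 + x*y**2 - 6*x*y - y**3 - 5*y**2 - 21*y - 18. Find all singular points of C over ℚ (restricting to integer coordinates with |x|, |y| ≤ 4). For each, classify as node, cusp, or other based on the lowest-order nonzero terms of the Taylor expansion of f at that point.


Singular points: {(-3, -3)}; classification: cusp.

Compute partial derivatives:
  f_x = 3*x**2 - 4*x*y + 6*x + y**2 - 6*y.
  f_y = -2*x**2 + 2*x*y - 6*x - 3*y**2 - 10*y - 21.
Scan x_0 ∈ {−4, ..., 4}. For each x_0, f_y(x_0, y) is a polynomial in y; find its integer roots y ∈ {−4, ..., 4}, then test f_x and f at those candidates.
  x = -4: f_y(-4, y) = -3*y**2 - 18*y - 29; no integer root y with |y| ≤ 4.
  x = -3: f_y(-3, y) = -3*y**2 - 16*y - 21; vanishes at y ∈ {-3}. (-3, -3): f_x = 0, f = 0 — SINGULAR.
  x = -2: f_y(-2, y) = -3*y**2 - 14*y - 17; no integer root y with |y| ≤ 4.
  x = -1: f_y(-1, y) = -3*y**2 - 12*y - 17; no integer root y with |y| ≤ 4.
  x = 0: f_y(0, y) = -3*y**2 - 10*y - 21; no integer root y with |y| ≤ 4.
  x = 1: f_y(1, y) = -3*y**2 - 8*y - 29; no integer root y with |y| ≤ 4.
  x = 2: f_y(2, y) = -3*y**2 - 6*y - 41; no integer root y with |y| ≤ 4.
  x = 3: f_y(3, y) = -3*y**2 - 4*y - 57; no integer root y with |y| ≤ 4.
  x = 4: f_y(4, y) = -3*y**2 - 2*y - 77; no integer root y with |y| ≤ 4.
Only singular point on the grid: (-3, -3).
Classify: substitute x = -3 + u, y = -3 + v and expand: f = u**3 - 2*u**2*v + u*v**2 - v**3 + v**2.
No constant or linear terms (consistent with a singular point). Quadratic part: v**2. Cubic part: u**3 - 2*u**2*v + u*v**2 - v**3.
The quadratic part v**2 is a perfect square, so there is a single (double) tangent line v = 0, i.e. y = -3. Restricting the cubic part to that line (v = 0) leaves u**3 ≠ 0, so f is not divisible by v and the branch is v² ≈ -u**3 to lowest order — this is a cusp.
Classification: cusp.


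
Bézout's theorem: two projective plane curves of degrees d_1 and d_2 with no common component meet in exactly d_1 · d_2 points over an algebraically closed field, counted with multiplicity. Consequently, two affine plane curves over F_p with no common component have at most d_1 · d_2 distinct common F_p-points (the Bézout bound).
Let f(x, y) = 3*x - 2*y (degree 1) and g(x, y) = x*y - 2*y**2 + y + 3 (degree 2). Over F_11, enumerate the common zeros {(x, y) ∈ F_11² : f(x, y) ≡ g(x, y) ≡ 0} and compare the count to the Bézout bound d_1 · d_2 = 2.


Common zeros: ∅; count = 0; Bézout bound = 2.

deg(f) = 1, deg(g) = 2, so Bézout bound = 2.
Scan x ∈ F_11. For each x, list the y ∈ F_11 with f(x, y) ≡ 0 and those with g(x, y) ≡ 0 (mod 11); the common zeros in that column are the intersection.
  x = 0: f ≡ 0 at y ∈ {0}; g ≡ 0 at y ∈ {7, 10}; common: ∅.
  x = 1: f ≡ 0 at y ∈ {7}; g ≡ 0 at y ∈ ∅; common: ∅.
  x = 2: f ≡ 0 at y ∈ {3}; g ≡ 0 at y ∈ {9}; common: ∅.
  x = 3: f ≡ 0 at y ∈ {10}; g ≡ 0 at y ∈ ∅; common: ∅.
  x = 4: f ≡ 0 at y ∈ {6}; g ≡ 0 at y ∈ {3, 5}; common: ∅.
  x = 5: f ≡ 0 at y ∈ {2}; g ≡ 0 at y ∈ {6, 8}; common: ∅.
  x = 6: f ≡ 0 at y ∈ {9}; g ≡ 0 at y ∈ ∅; common: ∅.
  x = 7: f ≡ 0 at y ∈ {5}; g ≡ 0 at y ∈ {2}; common: ∅.
  x = 8: f ≡ 0 at y ∈ {1}; g ≡ 0 at y ∈ ∅; common: ∅.
  x = 9: f ≡ 0 at y ∈ {8}; g ≡ 0 at y ∈ {1, 4}; common: ∅.
  x = 10: f ≡ 0 at y ∈ {4}; g ≡ 0 at y ∈ ∅; common: ∅.
Collecting: common zeros = ∅, so the count is 0.
Comparison with the Bézout bound: 0 ≤ 2 = deg(f)·deg(g), as expected for curves with no common component (the affine F_11-count falls short of the bound because intersections may lie at infinity, over extension fields, or carry multiplicity).


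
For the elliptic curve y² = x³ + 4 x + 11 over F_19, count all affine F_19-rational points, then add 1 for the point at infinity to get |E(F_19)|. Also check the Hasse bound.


Affine points = {(0, 7), (0, 12), (1, 4), (1, 15), (5, 2), (5, 17), (6, 2), (6, 17), (8, 2), (8, 17), (9, 4), (9, 15), (10, 5), (10, 14), (12, 1), (12, 18), (15, 8), (15, 11), (18, 5), (18, 14)}; affine count = 20; |E(F_19)| = 21.

Discriminant check: Δ ∝ 4a³ + 27b² = 4·4³ + 27·11² = 4·64 + 27·121 ≡ 8 (mod 19). Nonzero ⇒ E is nonsingular.
For each x ∈ F_19, compute rhs = x³ + 4·x + 11 mod 19, then count y ∈ F_19 with y² ≡ rhs.
  x = 0: rhs = 11, matching y values: 7, 12 (2 points).
  x = 1: rhs = 16, matching y values: 4, 15 (2 points).
  x = 2: rhs = 8, matching y values: none (0 points).
  x = 3: rhs = 12, matching y values: none (0 points).
  x = 4: rhs = 15, matching y values: none (0 points).
  x = 5: rhs = 4, matching y values: 2, 17 (2 points).
  x = 6: rhs = 4, matching y values: 2, 17 (2 points).
  x = 7: rhs = 2, matching y values: none (0 points).
  x = 8: rhs = 4, matching y values: 2, 17 (2 points).
  x = 9: rhs = 16, matching y values: 4, 15 (2 points).
  x = 10: rhs = 6, matching y values: 5, 14 (2 points).
  x = 11: rhs = 18, matching y values: none (0 points).
  x = 12: rhs = 1, matching y values: 1, 18 (2 points).
  x = 13: rhs = 18, matching y values: none (0 points).
  x = 14: rhs = 18, matching y values: none (0 points).
  x = 15: rhs = 7, matching y values: 8, 11 (2 points).
  x = 16: rhs = 10, matching y values: none (0 points).
  x = 17: rhs = 14, matching y values: none (0 points).
  x = 18: rhs = 6, matching y values: 5, 14 (2 points).
Total affine count: 20.
Full point count |E(F_19)| = 20 + 1 = 21.
Hasse bound: |21 − (19+1)| = |1| = 1 ≤ 2√19 ≈ 8.7178 ✓.


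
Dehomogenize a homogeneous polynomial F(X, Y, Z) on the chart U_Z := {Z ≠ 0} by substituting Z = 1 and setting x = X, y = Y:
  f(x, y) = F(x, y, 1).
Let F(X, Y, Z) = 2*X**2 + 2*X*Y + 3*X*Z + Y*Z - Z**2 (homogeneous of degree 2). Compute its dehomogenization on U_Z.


f(x, y) = 2*x**2 + 2*x*y + 3*x + y - 1

On U_Z we set Z = 1. Each monomial c·X^i·Y^j·Z^k in F becomes c·x^i·y^j·1^k = c·x^i·y^j.
Substituting Z = 1: F(X, Y, 1) = 2*x**2 + 2*x*y + 3*x + y - 1.
Note: deg(f) ≤ deg(F) = 2; strict inequality happens when F is divisible by Z (lost terms).


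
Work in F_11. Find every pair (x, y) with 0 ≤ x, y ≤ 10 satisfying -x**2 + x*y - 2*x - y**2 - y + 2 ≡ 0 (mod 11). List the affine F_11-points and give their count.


Affine F_11-points: {(0, 1), (0, 9), (4, 0), (4, 3), (5, 0), (5, 4), (7, 8), (7, 9), (8, 3), (8, 4), (10, 1), (10, 8)}; count = 12.

For each of the 121 pairs (x, y) ∈ F_11², evaluate f(x, y) mod 11. Record the zeros.
  x = 0: [0↦2, 1↦0, 2↦7, 3↦1, 4↦4, 5↦5, 6↦4, 7↦1, 8↦7, 9↦0, 10↦2]  zeros at y ∈ {1, 9}
  x = 1: [0↦10, 1↦9, 2↦6, 3↦1, 4↦5, 5↦7, 6↦7, 7↦5, 8↦1, 9↦6, 10↦9]  zeros at y ∈ ∅
  x = 2: [0↦5, 1↦5, 2↦3, 3↦10, 4↦4, 5↦7, 6↦8, 7↦7, 8↦4, 9↦10, 10↦3]  zeros at y ∈ ∅
  x = 3: [0↦9, 1↦10, 2↦9, 3↦6, 4↦1, 5↦5, 6↦7, 7↦7, 8↦5, 9↦1, 10↦6]  zeros at y ∈ ∅
  x = 4: [0↦0, 1↦2, 2↦2, 3↦0, 4↦7, 5↦1, 6↦4, 7↦5, 8↦4, 9↦1, 10↦7]  zeros at y ∈ {0, 3}
  x = 5: [0↦0, 1↦3, 2↦4, 3↦3, 4↦0, 5↦6, 6↦10, 7↦1, 8↦1, 9↦10, 10↦6]  zeros at y ∈ {0, 4}
  x = 6: [0↦9, 1↦2, 2↦4, 3↦4, 4↦2, 5↦9, 6↦3, 7↦6, 8↦7, 9↦6, 10↦3]  zeros at y ∈ ∅
  x = 7: [0↦5, 1↦10, 2↦2, 3↦3, 4↦2, 5↦10, 6↦5, 7↦9, 8↦0, 9↦0, 10↦9]  zeros at y ∈ {8, 9}
  x = 8: [0↦10, 1↦5, 2↦9, 3↦0, 4↦0, 5↦9, 6↦5, 7↦10, 8↦2, 9↦3, 10↦2]  zeros at y ∈ {3, 4}
  x = 9: [0↦2, 1↦9, 2↦3, 3↦6, 4↦7, 5↦6, 6↦3, 7↦9, 8↦2, 9↦4, 10↦4]  zeros at y ∈ ∅
  x = 10: [0↦3, 1↦0, 2↦6, 3↦10, 4↦1, 5↦1, 6↦10, 7↦6, 8↦0, 9↦3, 10↦4]  zeros at y ∈ {1, 8}
Collecting zeros: affine points = {(0, 1), (0, 9), (4, 0), (4, 3), (5, 0), (5, 4), (7, 8), (7, 9), (8, 3), (8, 4), (10, 1), (10, 8)}.
Total count |C(F_11)_aff| = 12.


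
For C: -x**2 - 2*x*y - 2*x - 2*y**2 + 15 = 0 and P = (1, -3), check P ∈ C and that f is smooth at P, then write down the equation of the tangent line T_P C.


Tangent line at P: 2*x + 10*y + 28 = 0.

Step 1: f(1, -3) = 0, so P lies on C.
Step 2: partial derivatives
  f_x(x, y) = -2*x - 2*y - 2, f_y(x, y) = -2*x - 4*y.
  f_x(P) = 2, f_y(P) = 10 (gradient nonzero, so P is smooth).
Step 3: tangent line at P: 2·(x − 1) + 10·(y − -3) = 0.
Expanding: 2*x + 10*y + 28 = 0.


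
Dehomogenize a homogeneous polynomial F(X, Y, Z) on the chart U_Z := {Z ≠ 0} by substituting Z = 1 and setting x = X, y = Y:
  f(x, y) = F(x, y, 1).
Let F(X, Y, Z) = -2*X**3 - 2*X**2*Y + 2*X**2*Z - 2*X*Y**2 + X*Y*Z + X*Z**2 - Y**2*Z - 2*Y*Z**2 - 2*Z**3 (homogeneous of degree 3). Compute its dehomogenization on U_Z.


f(x, y) = -2*x**3 - 2*x**2*y + 2*x**2 - 2*x*y**2 + x*y + x - y**2 - 2*y - 2

On U_Z we set Z = 1. Each monomial c·X^i·Y^j·Z^k in F becomes c·x^i·y^j·1^k = c·x^i·y^j.
Substituting Z = 1: F(X, Y, 1) = -2*x**3 - 2*x**2*y + 2*x**2 - 2*x*y**2 + x*y + x - y**2 - 2*y - 2.
Note: deg(f) ≤ deg(F) = 3; strict inequality happens when F is divisible by Z (lost terms).


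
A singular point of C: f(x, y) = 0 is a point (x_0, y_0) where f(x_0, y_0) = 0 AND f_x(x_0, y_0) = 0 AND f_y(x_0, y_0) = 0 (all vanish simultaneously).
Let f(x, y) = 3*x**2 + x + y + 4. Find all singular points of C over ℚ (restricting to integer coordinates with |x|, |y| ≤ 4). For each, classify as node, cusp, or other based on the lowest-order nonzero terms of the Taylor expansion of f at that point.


No singular points in the scanned grid; C is smooth there.

Compute partial derivatives:
  f_x = 6*x + 1.
  f_y = 1.
f_y = 1 is a nonzero constant, so f_y never vanishes: no point (x, y) can satisfy f = f_x = f_y = 0. In particular no (x, y) ∈ {−4, ..., 4}² is singular; the curve is smooth.


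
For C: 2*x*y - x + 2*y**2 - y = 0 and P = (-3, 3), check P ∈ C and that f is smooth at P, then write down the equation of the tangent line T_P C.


Tangent line at P: 5*x + 5*y = 0.

Step 1: f(-3, 3) = 0, so P lies on C.
Step 2: partial derivatives
  f_x(x, y) = 2*y - 1, f_y(x, y) = 2*x + 4*y - 1.
  f_x(P) = 5, f_y(P) = 5 (gradient nonzero, so P is smooth).
Step 3: tangent line at P: 5·(x − -3) + 5·(y − 3) = 0.
Expanding: 5*x + 5*y = 0.


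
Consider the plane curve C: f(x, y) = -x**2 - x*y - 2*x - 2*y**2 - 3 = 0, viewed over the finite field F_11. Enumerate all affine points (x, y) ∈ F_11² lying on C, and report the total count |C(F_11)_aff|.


Affine F_11-points: {(0, 2), (0, 9), (2, 0), (2, 10), (4, 1), (4, 8), (7, 0), (7, 2), (8, 8), (8, 10)}; count = 10.

For each of the 121 pairs (x, y) ∈ F_11², evaluate f(x, y) mod 11. Record the zeros.
  x = 0: [0↦8, 1↦6, 2↦0, 3↦1, 4↦9, 5↦2, 6↦2, 7↦9, 8↦1, 9↦0, 10↦6]  zeros at y ∈ {2, 9}
  x = 1: [0↦5, 1↦2, 2↦6, 3↦6, 4↦2, 5↦5, 6↦4, 7↦10, 8↦1, 9↦10, 10↦4]  zeros at y ∈ ∅
  x = 2: [0↦0, 1↦7, 2↦10, 3↦9, 4↦4, 5↦6, 6↦4, 7↦9, 8↦10, 9↦7, 10↦0]  zeros at y ∈ {0, 10}
  x = 3: [0↦4, 1↦10, 2↦1, 3↦10, 4↦4, 5↦5, 6↦2, 7↦6, 8↦6, 9↦2, 10↦5]  zeros at y ∈ ∅
  x = 4: [0↦6, 1↦0, 2↦1, 3↦9, 4↦2, 5↦2, 6↦9, 7↦1, 8↦0, 9↦6, 10↦8]  zeros at y ∈ {1, 8}
  x = 5: [0↦6, 1↦10, 2↦10, 3↦6, 4↦9, 5↦8, 6↦3, 7↦5, 8↦3, 9↦8, 10↦9]  zeros at y ∈ ∅
  x = 6: [0↦4, 1↦7, 2↦6, 3↦1, 4↦3, 5↦1, 6↦6, 7↦7, 8↦4, 9↦8, 10↦8]  zeros at y ∈ ∅
  x = 7: [0↦0, 1↦2, 2↦0, 3↦5, 4↦6, 5↦3, 6↦7, 7↦7, 8↦3, 9↦6, 10↦5]  zeros at y ∈ {0, 2}
  x = 8: [0↦5, 1↦6, 2↦3, 3↦7, 4↦7, 5↦3, 6↦6, 7↦5, 8↦0, 9↦2, 10↦0]  zeros at y ∈ {8, 10}
  x = 9: [0↦8, 1↦8, 2↦4, 3↦7, 4↦6, 5↦1, 6↦3, 7↦1, 8↦6, 9↦7, 10↦4]  zeros at y ∈ ∅
  x = 10: [0↦9, 1↦8, 2↦3, 3↦5, 4↦3, 5↦8, 6↦9, 7↦6, 8↦10, 9↦10, 10↦6]  zeros at y ∈ ∅
Collecting zeros: affine points = {(0, 2), (0, 9), (2, 0), (2, 10), (4, 1), (4, 8), (7, 0), (7, 2), (8, 8), (8, 10)}.
Total count |C(F_11)_aff| = 10.


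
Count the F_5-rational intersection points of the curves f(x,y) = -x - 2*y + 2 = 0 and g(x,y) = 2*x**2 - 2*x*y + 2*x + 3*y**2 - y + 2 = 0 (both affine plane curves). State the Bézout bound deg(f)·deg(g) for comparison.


Common zeros: ∅; count = 0; Bézout bound = 2.

deg(f) = 1, deg(g) = 2, so Bézout bound = 2.
Scan x ∈ F_5. For each x, list the y ∈ F_5 with f(x, y) ≡ 0 and those with g(x, y) ≡ 0 (mod 5); the common zeros in that column are the intersection.
  x = 0: f ≡ 0 at y ∈ {1}; g ≡ 0 at y ∈ ∅; common: ∅.
  x = 1: f ≡ 0 at y ∈ {3}; g ≡ 0 at y ∈ ∅; common: ∅.
  x = 2: f ≡ 0 at y ∈ {0}; g ≡ 0 at y ∈ ∅; common: ∅.
  x = 3: f ≡ 0 at y ∈ {2}; g ≡ 0 at y ∈ ∅; common: ∅.
  x = 4: f ≡ 0 at y ∈ {4}; g ≡ 0 at y ∈ ∅; common: ∅.
Collecting: common zeros = ∅, so the count is 0.
Comparison with the Bézout bound: 0 ≤ 2 = deg(f)·deg(g), as expected for curves with no common component (the affine F_5-count falls short of the bound because intersections may lie at infinity, over extension fields, or carry multiplicity).


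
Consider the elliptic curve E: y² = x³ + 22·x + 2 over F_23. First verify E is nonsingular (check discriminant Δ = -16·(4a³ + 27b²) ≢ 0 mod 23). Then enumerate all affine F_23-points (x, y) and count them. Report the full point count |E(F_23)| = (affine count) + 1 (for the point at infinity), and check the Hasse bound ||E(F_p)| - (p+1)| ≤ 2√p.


Affine points = {(0, 5), (0, 18), (1, 5), (1, 18), (2, 10), (2, 13), (3, 7), (3, 16), (4, 4), (4, 19), (7, 4), (7, 19), (8, 0), (9, 3), (9, 20), (10, 7), (10, 16), (12, 4), (12, 19), (13, 1), (13, 22), (14, 8), (14, 15), (15, 2), (15, 21), (20, 1), (20, 22), (22, 5), (22, 18)}; affine count = 29; |E(F_23)| = 30.

Discriminant check: Δ ∝ 4a³ + 27b² = 4·22³ + 27·2² = 4·10648 + 27·4 ≡ 12 (mod 23). Nonzero ⇒ E is nonsingular.
For each x ∈ F_23, compute rhs = x³ + 22·x + 2 mod 23, then count y ∈ F_23 with y² ≡ rhs.
  x = 0: rhs = 2, matching y values: 5, 18 (2 points).
  x = 1: rhs = 2, matching y values: 5, 18 (2 points).
  x = 2: rhs = 8, matching y values: 10, 13 (2 points).
  x = 3: rhs = 3, matching y values: 7, 16 (2 points).
  x = 4: rhs = 16, matching y values: 4, 19 (2 points).
  x = 5: rhs = 7, matching y values: none (0 points).
  x = 6: rhs = 5, matching y values: none (0 points).
  x = 7: rhs = 16, matching y values: 4, 19 (2 points).
  x = 8: rhs = 0, matching y values: 0 (1 points).
  x = 9: rhs = 9, matching y values: 3, 20 (2 points).
  x = 10: rhs = 3, matching y values: 7, 16 (2 points).
  x = 11: rhs = 11, matching y values: none (0 points).
  x = 12: rhs = 16, matching y values: 4, 19 (2 points).
  x = 13: rhs = 1, matching y values: 1, 22 (2 points).
  x = 14: rhs = 18, matching y values: 8, 15 (2 points).
  x = 15: rhs = 4, matching y values: 2, 21 (2 points).
  x = 16: rhs = 11, matching y values: none (0 points).
  x = 17: rhs = 22, matching y values: none (0 points).
  x = 18: rhs = 20, matching y values: none (0 points).
  x = 19: rhs = 11, matching y values: none (0 points).
  x = 20: rhs = 1, matching y values: 1, 22 (2 points).
  x = 21: rhs = 19, matching y values: none (0 points).
  x = 22: rhs = 2, matching y values: 5, 18 (2 points).
Total affine count: 29.
Full point count |E(F_23)| = 29 + 1 = 30.
Hasse bound: |30 − (23+1)| = |6| = 6 ≤ 2√23 ≈ 9.5917 ✓.


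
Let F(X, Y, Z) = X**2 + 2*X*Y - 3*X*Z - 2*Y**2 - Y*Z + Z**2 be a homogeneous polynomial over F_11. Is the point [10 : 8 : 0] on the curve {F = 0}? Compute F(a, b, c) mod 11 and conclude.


F(10,8,0) ≡ 0 (mod 11); P is on the curve.

Evaluate F(10, 8, 0) term-by-term (mod 11).
  X**2 ↦ 1·100·1·1 = 100
  2*X*Y ↦ 2·10·8·1 = 160
  -3*X*Z ↦ -3·10·1·0 = 0
  -2*Y**2 ↦ -2·1·64·1 = -128
  -Y*Z ↦ -1·1·8·0 = 0
  Z**2 ↦ 1·1·1·0 = 0
Sum: F(10, 8, 0) = (100) + (160) + (0) + (-128) + (0) + (0) = 132.
Reducing mod 11: 132 ≡ 0 (mod 11).
Since F(a, b, c) ≡ 0 (mod 11), P lies on the curve.


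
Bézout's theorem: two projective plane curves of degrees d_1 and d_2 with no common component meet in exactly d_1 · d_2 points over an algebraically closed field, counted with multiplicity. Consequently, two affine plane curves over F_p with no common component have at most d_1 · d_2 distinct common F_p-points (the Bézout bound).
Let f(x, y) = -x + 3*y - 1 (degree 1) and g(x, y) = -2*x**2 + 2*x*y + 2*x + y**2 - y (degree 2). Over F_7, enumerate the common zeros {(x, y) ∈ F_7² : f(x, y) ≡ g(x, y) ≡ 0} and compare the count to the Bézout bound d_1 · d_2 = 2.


Common zeros: {(2, 1)}; count = 1; Bézout bound = 2.

deg(f) = 1, deg(g) = 2, so Bézout bound = 2.
Scan x ∈ F_7. For each x, list the y ∈ F_7 with f(x, y) ≡ 0 and those with g(x, y) ≡ 0 (mod 7); the common zeros in that column are the intersection.
  x = 0: f ≡ 0 at y ∈ {5}; g ≡ 0 at y ∈ {0, 1}; common: ∅.
  x = 1: f ≡ 0 at y ∈ {3}; g ≡ 0 at y ∈ {0, 6}; common: ∅.
  x = 2: f ≡ 0 at y ∈ {1}; g ≡ 0 at y ∈ {1, 3}; common: {1}.
  x = 3: f ≡ 0 at y ∈ {6}; g ≡ 0 at y ∈ ∅; common: ∅.
  x = 4: f ≡ 0 at y ∈ {4}; g ≡ 0 at y ∈ ∅; common: ∅.
  x = 5: f ≡ 0 at y ∈ {2}; g ≡ 0 at y ∈ ∅; common: ∅.
  x = 6: f ≡ 0 at y ∈ {0}; g ≡ 0 at y ∈ {4, 6}; common: ∅.
Collecting: common zeros = {(2, 1)}, so the count is 1.
Comparison with the Bézout bound: 1 ≤ 2 = deg(f)·deg(g), as expected for curves with no common component (the affine F_7-count falls short of the bound because intersections may lie at infinity, over extension fields, or carry multiplicity).


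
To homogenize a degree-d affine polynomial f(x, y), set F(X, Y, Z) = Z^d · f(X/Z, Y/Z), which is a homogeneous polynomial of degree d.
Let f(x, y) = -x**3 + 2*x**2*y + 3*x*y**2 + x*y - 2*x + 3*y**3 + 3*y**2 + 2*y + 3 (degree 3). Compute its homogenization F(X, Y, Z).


F(X, Y, Z) = -X**3 + 2*X**2*Y + 3*X*Y**2 + X*Y*Z - 2*X*Z**2 + 3*Y**3 + 3*Y**2*Z + 2*Y*Z**2 + 3*Z**3

deg(f) = 3.
Substitute x = X/Z, y = Y/Z into f, then multiply by Z^3.
  monomial -1·x^3·y^0 ↦ -1·X^3·Y^0·Z^0.
  monomial 2·x^2·y^1 ↦ 2·X^2·Y^1·Z^0.
  monomial 3·x^1·y^2 ↦ 3·X^1·Y^2·Z^0.
  monomial 1·x^1·y^1 ↦ 1·X^1·Y^1·Z^1.
  monomial -2·x^1·y^0 ↦ -2·X^1·Y^0·Z^2.
  monomial 3·x^0·y^3 ↦ 3·X^0·Y^3·Z^0.
  monomial 3·x^0·y^2 ↦ 3·X^0·Y^2·Z^1.
  monomial 2·x^0·y^1 ↦ 2·X^0·Y^1·Z^2.
  monomial 3·x^0·y^0 ↦ 3·X^0·Y^0·Z^3.
Collecting: F(X, Y, Z) = -X**3 + 2*X**2*Y + 3*X*Y**2 + X*Y*Z - 2*X*Z**2 + 3*Y**3 + 3*Y**2*Z + 2*Y*Z**2 + 3*Z**3.


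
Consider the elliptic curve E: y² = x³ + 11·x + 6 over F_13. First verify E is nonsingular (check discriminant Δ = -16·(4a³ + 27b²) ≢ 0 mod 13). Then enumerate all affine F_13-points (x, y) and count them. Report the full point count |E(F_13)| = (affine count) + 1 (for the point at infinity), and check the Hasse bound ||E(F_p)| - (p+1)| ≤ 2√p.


Affine points = {(2, 6), (2, 7), (3, 1), (3, 12), (4, 6), (4, 7), (5, 2), (5, 11), (7, 6), (7, 7)}; affine count = 10; |E(F_13)| = 11.

Discriminant check: Δ ∝ 4a³ + 27b² = 4·11³ + 27·6² = 4·1331 + 27·36 ≡ 4 (mod 13). Nonzero ⇒ E is nonsingular.
For each x ∈ F_13, compute rhs = x³ + 11·x + 6 mod 13, then count y ∈ F_13 with y² ≡ rhs.
  x = 0: rhs = 6, matching y values: none (0 points).
  x = 1: rhs = 5, matching y values: none (0 points).
  x = 2: rhs = 10, matching y values: 6, 7 (2 points).
  x = 3: rhs = 1, matching y values: 1, 12 (2 points).
  x = 4: rhs = 10, matching y values: 6, 7 (2 points).
  x = 5: rhs = 4, matching y values: 2, 11 (2 points).
  x = 6: rhs = 2, matching y values: none (0 points).
  x = 7: rhs = 10, matching y values: 6, 7 (2 points).
  x = 8: rhs = 8, matching y values: none (0 points).
  x = 9: rhs = 2, matching y values: none (0 points).
  x = 10: rhs = 11, matching y values: none (0 points).
  x = 11: rhs = 2, matching y values: none (0 points).
  x = 12: rhs = 7, matching y values: none (0 points).
Total affine count: 10.
Full point count |E(F_13)| = 10 + 1 = 11.
Hasse bound: |11 − (13+1)| = |-3| = 3 ≤ 2√13 ≈ 7.2111 ✓.


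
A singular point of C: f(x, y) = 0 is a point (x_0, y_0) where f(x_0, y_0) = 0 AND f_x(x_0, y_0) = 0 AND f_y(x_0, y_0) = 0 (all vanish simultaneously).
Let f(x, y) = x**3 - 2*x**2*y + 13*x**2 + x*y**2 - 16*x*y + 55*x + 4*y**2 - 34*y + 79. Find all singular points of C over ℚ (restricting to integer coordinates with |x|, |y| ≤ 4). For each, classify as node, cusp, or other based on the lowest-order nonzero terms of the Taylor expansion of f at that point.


Singular points: {(-3, 2)}; classification: cusp.

Compute partial derivatives:
  f_x = 3*x**2 - 4*x*y + 26*x + y**2 - 16*y + 55.
  f_y = -2*x**2 + 2*x*y - 16*x + 8*y - 34.
Scan x_0 ∈ {−4, ..., 4}. For each x_0, f_y(x_0, y) is a polynomial in y; find its integer roots y ∈ {−4, ..., 4}, then test f_x and f at those candidates.
  x = -4: f_y(-4, y) = -2; no integer root y with |y| ≤ 4.
  x = -3: f_y(-3, y) = 2*y - 4; vanishes at y ∈ {2}. (-3, 2): f_x = 0, f = 0 — SINGULAR.
  x = -2: f_y(-2, y) = 4*y - 10; no integer root y with |y| ≤ 4.
  x = -1: f_y(-1, y) = 6*y - 20; no integer root y with |y| ≤ 4.
  x = 0: f_y(0, y) = 8*y - 34; no integer root y with |y| ≤ 4.
  x = 1: f_y(1, y) = 10*y - 52; no integer root y with |y| ≤ 4.
  x = 2: f_y(2, y) = 12*y - 74; no integer root y with |y| ≤ 4.
  x = 3: f_y(3, y) = 14*y - 100; no integer root y with |y| ≤ 4.
  x = 4: f_y(4, y) = 16*y - 130; no integer root y with |y| ≤ 4.
Only singular point on the grid: (-3, 2).
Classify: substitute x = -3 + u, y = 2 + v and expand: f = u**3 - 2*u**2*v + u*v**2 + v**2.
No constant or linear terms (consistent with a singular point). Quadratic part: v**2. Cubic part: u**3 - 2*u**2*v + u*v**2.
The quadratic part v**2 is a perfect square, so there is a single (double) tangent line v = 0, i.e. y = 2. Restricting the cubic part to that line (v = 0) leaves u**3 ≠ 0, so f is not divisible by v and the branch is v² ≈ -u**3 to lowest order — this is a cusp.
Classification: cusp.


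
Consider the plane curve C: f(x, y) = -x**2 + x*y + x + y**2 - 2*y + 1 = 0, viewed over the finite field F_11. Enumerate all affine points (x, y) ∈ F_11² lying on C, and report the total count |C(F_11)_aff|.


Affine F_11-points: {(0, 1), (2, 1), (2, 10), (4, 0), (4, 9), (6, 9), (8, 0), (8, 5), (9, 5), (9, 10)}; count = 10.

For each of the 121 pairs (x, y) ∈ F_11², evaluate f(x, y) mod 11. Record the zeros.
  x = 0: [0↦1, 1↦0, 2↦1, 3↦4, 4↦9, 5↦5, 6↦3, 7↦3, 8↦5, 9↦9, 10↦4]  zeros at y ∈ {1}
  x = 1: [0↦1, 1↦1, 2↦3, 3↦7, 4↦2, 5↦10, 6↦9, 7↦10, 8↦2, 9↦7, 10↦3]  zeros at y ∈ ∅
  x = 2: [0↦10, 1↦0, 2↦3, 3↦8, 4↦4, 5↦2, 6↦2, 7↦4, 8↦8, 9↦3, 10↦0]  zeros at y ∈ {1, 10}
  x = 3: [0↦6, 1↦8, 2↦1, 3↦7, 4↦4, 5↦3, 6↦4, 7↦7, 8↦1, 9↦8, 10↦6]  zeros at y ∈ ∅
  x = 4: [0↦0, 1↦3, 2↦8, 3↦4, 4↦2, 5↦2, 6↦4, 7↦8, 8↦3, 9↦0, 10↦10]  zeros at y ∈ {0, 9}
  x = 5: [0↦3, 1↦7, 2↦2, 3↦10, 4↦9, 5↦10, 6↦2, 7↦7, 8↦3, 9↦1, 10↦1]  zeros at y ∈ ∅
  x = 6: [0↦4, 1↦9, 2↦5, 3↦3, 4↦3, 5↦5, 6↦9, 7↦4, 8↦1, 9↦0, 10↦1]  zeros at y ∈ {9}
  x = 7: [0↦3, 1↦9, 2↦6, 3↦5, 4↦6, 5↦9, 6↦3, 7↦10, 8↦8, 9↦8, 10↦10]  zeros at y ∈ ∅
  x = 8: [0↦0, 1↦7, 2↦5, 3↦5, 4↦7, 5↦0, 6↦6, 7↦3, 8↦2, 9↦3, 10↦6]  zeros at y ∈ {0, 5}
  x = 9: [0↦6, 1↦3, 2↦2, 3↦3, 4↦6, 5↦0, 6↦7, 7↦5, 8↦5, 9↦7, 10↦0]  zeros at y ∈ {5, 10}
  x = 10: [0↦10, 1↦8, 2↦8, 3↦10, 4↦3, 5↦9, 6↦6, 7↦5, 8↦6, 9↦9, 10↦3]  zeros at y ∈ ∅
Collecting zeros: affine points = {(0, 1), (2, 1), (2, 10), (4, 0), (4, 9), (6, 9), (8, 0), (8, 5), (9, 5), (9, 10)}.
Total count |C(F_11)_aff| = 10.


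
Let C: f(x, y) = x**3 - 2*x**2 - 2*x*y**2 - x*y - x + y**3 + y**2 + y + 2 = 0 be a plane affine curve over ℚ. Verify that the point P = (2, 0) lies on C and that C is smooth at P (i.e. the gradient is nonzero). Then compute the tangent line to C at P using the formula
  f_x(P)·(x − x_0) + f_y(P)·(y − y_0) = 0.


Tangent line at P: 3*x - y - 6 = 0.

Step 1: f(2, 0) = 0, so P lies on C.
Step 2: partial derivatives
  f_x(x, y) = 3*x**2 - 4*x - 2*y**2 - y - 1, f_y(x, y) = -4*x*y - x + 3*y**2 + 2*y + 1.
  f_x(P) = 3, f_y(P) = -1 (gradient nonzero, so P is smooth).
Step 3: tangent line at P: 3·(x − 2) + -1·(y − 0) = 0.
Expanding: 3*x - y - 6 = 0.


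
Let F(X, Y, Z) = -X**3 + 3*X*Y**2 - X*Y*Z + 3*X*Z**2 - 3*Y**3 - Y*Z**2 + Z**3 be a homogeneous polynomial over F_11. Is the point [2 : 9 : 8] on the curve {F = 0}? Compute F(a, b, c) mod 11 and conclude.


F(2,9,8) ≡ 7 (mod 11); P is NOT on the curve.

Evaluate F(2, 9, 8) term-by-term (mod 11).
  -X**3 ↦ -1·8·1·1 = -8
  3*X*Y**2 ↦ 3·2·81·1 = 486
  -X*Y*Z ↦ -1·2·9·8 = -144
  3*X*Z**2 ↦ 3·2·1·64 = 384
  -3*Y**3 ↦ -3·1·729·1 = -2187
  -Y*Z**2 ↦ -1·1·9·64 = -576
  Z**3 ↦ 1·1·1·512 = 512
Sum: F(2, 9, 8) = (-8) + (486) + (-144) + (384) + (-2187) + (-576) + (512) = -1533.
Reducing mod 11: -1533 ≡ 7 (mod 11).
Since F(a, b, c) ≡ 7 ≠ 0 (mod 11), P does NOT lie on the curve.


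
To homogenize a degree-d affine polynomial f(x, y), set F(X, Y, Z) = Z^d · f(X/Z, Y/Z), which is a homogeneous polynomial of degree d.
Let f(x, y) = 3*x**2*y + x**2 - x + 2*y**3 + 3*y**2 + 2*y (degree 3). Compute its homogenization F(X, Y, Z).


F(X, Y, Z) = 3*X**2*Y + X**2*Z - X*Z**2 + 2*Y**3 + 3*Y**2*Z + 2*Y*Z**2

deg(f) = 3.
Substitute x = X/Z, y = Y/Z into f, then multiply by Z^3.
  monomial 3·x^2·y^1 ↦ 3·X^2·Y^1·Z^0.
  monomial 1·x^2·y^0 ↦ 1·X^2·Y^0·Z^1.
  monomial -1·x^1·y^0 ↦ -1·X^1·Y^0·Z^2.
  monomial 2·x^0·y^3 ↦ 2·X^0·Y^3·Z^0.
  monomial 3·x^0·y^2 ↦ 3·X^0·Y^2·Z^1.
  monomial 2·x^0·y^1 ↦ 2·X^0·Y^1·Z^2.
Collecting: F(X, Y, Z) = 3*X**2*Y + X**2*Z - X*Z**2 + 2*Y**3 + 3*Y**2*Z + 2*Y*Z**2.


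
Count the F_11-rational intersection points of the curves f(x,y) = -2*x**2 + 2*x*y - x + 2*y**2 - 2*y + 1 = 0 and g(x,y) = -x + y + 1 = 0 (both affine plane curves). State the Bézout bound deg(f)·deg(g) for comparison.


Common zeros: ∅; count = 0; Bézout bound = 2.

deg(f) = 2, deg(g) = 1, so Bézout bound = 2.
Scan x ∈ F_11. For each x, list the y ∈ F_11 with f(x, y) ≡ 0 and those with g(x, y) ≡ 0 (mod 11); the common zeros in that column are the intersection.
  x = 0: f ≡ 0 at y ∈ ∅; g ≡ 0 at y ∈ {10}; common: ∅.
  x = 1: f ≡ 0 at y ∈ {1, 10}; g ≡ 0 at y ∈ {0}; common: ∅.
  x = 2: f ≡ 0 at y ∈ ∅; g ≡ 0 at y ∈ {1}; common: ∅.
  x = 3: f ≡ 0 at y ∈ {10}; g ≡ 0 at y ∈ {2}; common: ∅.
  x = 4: f ≡ 0 at y ∈ ∅; g ≡ 0 at y ∈ {3}; common: ∅.
  x = 5: f ≡ 0 at y ∈ {1, 6}; g ≡ 0 at y ∈ {4}; common: ∅.
  x = 6: f ≡ 0 at y ∈ {0, 6}; g ≡ 0 at y ∈ {5}; common: ∅.
  x = 7: f ≡ 0 at y ∈ ∅; g ≡ 0 at y ∈ {6}; common: ∅.
  x = 8: f ≡ 0 at y ∈ {2}; g ≡ 0 at y ∈ {7}; common: ∅.
  x = 9: f ≡ 0 at y ∈ ∅; g ≡ 0 at y ∈ {8}; common: ∅.
  x = 10: f ≡ 0 at y ∈ {0, 2}; g ≡ 0 at y ∈ {9}; common: ∅.
Collecting: common zeros = ∅, so the count is 0.
Comparison with the Bézout bound: 0 ≤ 2 = deg(f)·deg(g), as expected for curves with no common component (the affine F_11-count falls short of the bound because intersections may lie at infinity, over extension fields, or carry multiplicity).


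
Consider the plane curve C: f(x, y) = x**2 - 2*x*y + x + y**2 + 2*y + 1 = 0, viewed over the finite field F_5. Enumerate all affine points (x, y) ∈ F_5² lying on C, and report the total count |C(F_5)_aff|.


Affine F_5-points: {(0, 4), (2, 3), (2, 4), (3, 1), (3, 3)}; count = 5.

For each of the 25 pairs (x, y) ∈ F_5², evaluate f(x, y) mod 5. Record the zeros.
  x = 0: [0↦1, 1↦4, 2↦4, 3↦1, 4↦0]  zeros at y ∈ {4}
  x = 1: [0↦3, 1↦4, 2↦2, 3↦2, 4↦4]  zeros at y ∈ ∅
  x = 2: [0↦2, 1↦1, 2↦2, 3↦0, 4↦0]  zeros at y ∈ {3, 4}
  x = 3: [0↦3, 1↦0, 2↦4, 3↦0, 4↦3]  zeros at y ∈ {1, 3}
  x = 4: [0↦1, 1↦1, 2↦3, 3↦2, 4↦3]  zeros at y ∈ ∅
Collecting zeros: affine points = {(0, 4), (2, 3), (2, 4), (3, 1), (3, 3)}.
Total count |C(F_5)_aff| = 5.


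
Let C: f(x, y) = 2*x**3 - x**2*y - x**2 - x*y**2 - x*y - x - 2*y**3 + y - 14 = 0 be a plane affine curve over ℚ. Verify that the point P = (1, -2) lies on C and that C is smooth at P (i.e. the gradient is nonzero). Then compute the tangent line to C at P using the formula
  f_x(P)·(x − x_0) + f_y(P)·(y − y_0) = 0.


Tangent line at P: 5*x - 21*y - 47 = 0.

Step 1: f(1, -2) = 0, so P lies on C.
Step 2: partial derivatives
  f_x(x, y) = 6*x**2 - 2*x*y - 2*x - y**2 - y - 1, f_y(x, y) = -x**2 - 2*x*y - x - 6*y**2 + 1.
  f_x(P) = 5, f_y(P) = -21 (gradient nonzero, so P is smooth).
Step 3: tangent line at P: 5·(x − 1) + -21·(y − -2) = 0.
Expanding: 5*x - 21*y - 47 = 0.


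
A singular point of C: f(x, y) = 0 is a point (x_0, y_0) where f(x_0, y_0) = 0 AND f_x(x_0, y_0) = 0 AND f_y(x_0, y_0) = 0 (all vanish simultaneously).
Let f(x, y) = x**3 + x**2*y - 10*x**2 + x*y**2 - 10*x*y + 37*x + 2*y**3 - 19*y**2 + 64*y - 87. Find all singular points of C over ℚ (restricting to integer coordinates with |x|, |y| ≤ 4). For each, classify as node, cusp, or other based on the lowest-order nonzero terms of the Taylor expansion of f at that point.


Singular points: {(2, 3)}; classification: node.

Compute partial derivatives:
  f_x = 3*x**2 + 2*x*y - 20*x + y**2 - 10*y + 37.
  f_y = x**2 + 2*x*y - 10*x + 6*y**2 - 38*y + 64.
Scan x_0 ∈ {−4, ..., 4}. For each x_0, f_y(x_0, y) is a polynomial in y; find its integer roots y ∈ {−4, ..., 4}, then test f_x and f at those candidates.
  x = -4: f_y(-4, y) = 6*y**2 - 46*y + 120; no integer root y with |y| ≤ 4.
  x = -3: f_y(-3, y) = 6*y**2 - 44*y + 103; no integer root y with |y| ≤ 4.
  x = -2: f_y(-2, y) = 6*y**2 - 42*y + 88; no integer root y with |y| ≤ 4.
  x = -1: f_y(-1, y) = 6*y**2 - 40*y + 75; no integer root y with |y| ≤ 4.
  x = 0: f_y(0, y) = 6*y**2 - 38*y + 64; no integer root y with |y| ≤ 4.
  x = 1: f_y(1, y) = 6*y**2 - 36*y + 55; no integer root y with |y| ≤ 4.
  x = 2: f_y(2, y) = 6*y**2 - 34*y + 48; vanishes at y ∈ {3}. (2, 3): f_x = 0, f = 0 — SINGULAR.
  x = 3: f_y(3, y) = 6*y**2 - 32*y + 43; no integer root y with |y| ≤ 4.
  x = 4: f_y(4, y) = 6*y**2 - 30*y + 40; no integer root y with |y| ≤ 4.
Only singular point on the grid: (2, 3).
Classify: substitute x = 2 + u, y = 3 + v and expand: f = u**3 + u**2*v - u**2 + u*v**2 + 2*v**3 + v**2.
No constant or linear terms (consistent with a singular point). Quadratic part: -u**2 + v**2. Cubic part: u**3 + u**2*v + u*v**2 + 2*v**3.
The quadratic part v**2 - u**2 = (v − u)(v + u) splits into two distinct linear factors, so there are two distinct tangent lines y − 3 = ±(x − 2) — this is a node (ordinary double point).
Classification: node.


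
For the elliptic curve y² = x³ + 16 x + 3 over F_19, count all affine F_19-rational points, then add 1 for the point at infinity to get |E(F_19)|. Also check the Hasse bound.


Affine points = {(1, 1), (1, 18), (2, 9), (2, 10), (4, 6), (4, 13), (6, 7), (6, 12), (8, 4), (8, 15), (10, 2), (10, 17), (11, 3), (11, 16), (12, 2), (12, 17), (14, 8), (14, 11), (16, 2), (16, 17), (17, 1), (17, 18), (18, 9), (18, 10)}; affine count = 24; |E(F_19)| = 25.

Discriminant check: Δ ∝ 4a³ + 27b² = 4·16³ + 27·3² = 4·4096 + 27·9 ≡ 2 (mod 19). Nonzero ⇒ E is nonsingular.
For each x ∈ F_19, compute rhs = x³ + 16·x + 3 mod 19, then count y ∈ F_19 with y² ≡ rhs.
  x = 0: rhs = 3, matching y values: none (0 points).
  x = 1: rhs = 1, matching y values: 1, 18 (2 points).
  x = 2: rhs = 5, matching y values: 9, 10 (2 points).
  x = 3: rhs = 2, matching y values: none (0 points).
  x = 4: rhs = 17, matching y values: 6, 13 (2 points).
  x = 5: rhs = 18, matching y values: none (0 points).
  x = 6: rhs = 11, matching y values: 7, 12 (2 points).
  x = 7: rhs = 2, matching y values: none (0 points).
  x = 8: rhs = 16, matching y values: 4, 15 (2 points).
  x = 9: rhs = 2, matching y values: none (0 points).
  x = 10: rhs = 4, matching y values: 2, 17 (2 points).
  x = 11: rhs = 9, matching y values: 3, 16 (2 points).
  x = 12: rhs = 4, matching y values: 2, 17 (2 points).
  x = 13: rhs = 14, matching y values: none (0 points).
  x = 14: rhs = 7, matching y values: 8, 11 (2 points).
  x = 15: rhs = 8, matching y values: none (0 points).
  x = 16: rhs = 4, matching y values: 2, 17 (2 points).
  x = 17: rhs = 1, matching y values: 1, 18 (2 points).
  x = 18: rhs = 5, matching y values: 9, 10 (2 points).
Total affine count: 24.
Full point count |E(F_19)| = 24 + 1 = 25.
Hasse bound: |25 − (19+1)| = |5| = 5 ≤ 2√19 ≈ 8.7178 ✓.


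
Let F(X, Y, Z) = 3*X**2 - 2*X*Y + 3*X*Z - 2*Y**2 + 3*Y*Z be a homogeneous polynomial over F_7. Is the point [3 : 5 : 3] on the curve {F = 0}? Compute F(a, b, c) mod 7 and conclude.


F(3,5,3) ≡ 5 (mod 7); P is NOT on the curve.

Evaluate F(3, 5, 3) term-by-term (mod 7).
  3*X**2 ↦ 3·9·1·1 = 27
  -2*X*Y ↦ -2·3·5·1 = -30
  3*X*Z ↦ 3·3·1·3 = 27
  -2*Y**2 ↦ -2·1·25·1 = -50
  3*Y*Z ↦ 3·1·5·3 = 45
Sum: F(3, 5, 3) = (27) + (-30) + (27) + (-50) + (45) = 19.
Reducing mod 7: 19 ≡ 5 (mod 7).
Since F(a, b, c) ≡ 5 ≠ 0 (mod 7), P does NOT lie on the curve.


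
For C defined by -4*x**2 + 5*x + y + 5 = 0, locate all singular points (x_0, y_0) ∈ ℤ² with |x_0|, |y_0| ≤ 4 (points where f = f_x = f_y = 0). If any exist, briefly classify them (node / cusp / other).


No singular points in the scanned grid; C is smooth there.

Compute partial derivatives:
  f_x = 5 - 8*x.
  f_y = 1.
f_y = 1 is a nonzero constant, so f_y never vanishes: no point (x, y) can satisfy f = f_x = f_y = 0. In particular no (x, y) ∈ {−4, ..., 4}² is singular; the curve is smooth.


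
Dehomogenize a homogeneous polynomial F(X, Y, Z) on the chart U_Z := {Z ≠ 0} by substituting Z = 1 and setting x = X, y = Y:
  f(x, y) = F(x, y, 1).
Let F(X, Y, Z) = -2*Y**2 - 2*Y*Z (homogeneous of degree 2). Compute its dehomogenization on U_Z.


f(x, y) = -2*y**2 - 2*y

On U_Z we set Z = 1. Each monomial c·X^i·Y^j·Z^k in F becomes c·x^i·y^j·1^k = c·x^i·y^j.
Substituting Z = 1: F(X, Y, 1) = -2*y**2 - 2*y.
Note: deg(f) ≤ deg(F) = 2; strict inequality happens when F is divisible by Z (lost terms).


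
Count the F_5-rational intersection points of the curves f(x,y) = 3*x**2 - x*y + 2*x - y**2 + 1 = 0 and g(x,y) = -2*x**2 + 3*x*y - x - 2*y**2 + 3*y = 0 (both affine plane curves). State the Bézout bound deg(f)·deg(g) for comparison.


Common zeros: {(0, 4)}; count = 1; Bézout bound = 4.

deg(f) = 2, deg(g) = 2, so Bézout bound = 4.
Scan x ∈ F_5. For each x, list the y ∈ F_5 with f(x, y) ≡ 0 and those with g(x, y) ≡ 0 (mod 5); the common zeros in that column are the intersection.
  x = 0: f ≡ 0 at y ∈ {1, 4}; g ≡ 0 at y ∈ {0, 4}; common: {4}.
  x = 1: f ≡ 0 at y ∈ {2}; g ≡ 0 at y ∈ ∅; common: ∅.
  x = 2: f ≡ 0 at y ∈ ∅; g ≡ 0 at y ∈ {0, 2}; common: ∅.
  x = 3: f ≡ 0 at y ∈ {1}; g ≡ 0 at y ∈ {2, 4}; common: ∅.
  x = 4: f ≡ 0 at y ∈ {2, 4}; g ≡ 0 at y ∈ ∅; common: ∅.
Collecting: common zeros = {(0, 4)}, so the count is 1.
Comparison with the Bézout bound: 1 ≤ 4 = deg(f)·deg(g), as expected for curves with no common component (the affine F_5-count falls short of the bound because intersections may lie at infinity, over extension fields, or carry multiplicity).


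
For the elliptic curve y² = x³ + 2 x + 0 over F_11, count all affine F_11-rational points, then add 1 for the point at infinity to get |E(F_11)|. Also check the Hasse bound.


Affine points = {(0, 0), (1, 5), (1, 6), (2, 1), (2, 10), (3, 0), (5, 5), (5, 6), (7, 4), (7, 7), (8, 0)}; affine count = 11; |E(F_11)| = 12.

Discriminant check: Δ ∝ 4a³ + 27b² = 4·2³ + 27·0² = 4·8 + 27·0 ≡ 10 (mod 11). Nonzero ⇒ E is nonsingular.
For each x ∈ F_11, compute rhs = x³ + 2·x + 0 mod 11, then count y ∈ F_11 with y² ≡ rhs.
  x = 0: rhs = 0, matching y values: 0 (1 points).
  x = 1: rhs = 3, matching y values: 5, 6 (2 points).
  x = 2: rhs = 1, matching y values: 1, 10 (2 points).
  x = 3: rhs = 0, matching y values: 0 (1 points).
  x = 4: rhs = 6, matching y values: none (0 points).
  x = 5: rhs = 3, matching y values: 5, 6 (2 points).
  x = 6: rhs = 8, matching y values: none (0 points).
  x = 7: rhs = 5, matching y values: 4, 7 (2 points).
  x = 8: rhs = 0, matching y values: 0 (1 points).
  x = 9: rhs = 10, matching y values: none (0 points).
  x = 10: rhs = 8, matching y values: none (0 points).
Total affine count: 11.
Full point count |E(F_11)| = 11 + 1 = 12.
Hasse bound: |12 − (11+1)| = |0| = 0 ≤ 2√11 ≈ 6.6332 ✓.
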